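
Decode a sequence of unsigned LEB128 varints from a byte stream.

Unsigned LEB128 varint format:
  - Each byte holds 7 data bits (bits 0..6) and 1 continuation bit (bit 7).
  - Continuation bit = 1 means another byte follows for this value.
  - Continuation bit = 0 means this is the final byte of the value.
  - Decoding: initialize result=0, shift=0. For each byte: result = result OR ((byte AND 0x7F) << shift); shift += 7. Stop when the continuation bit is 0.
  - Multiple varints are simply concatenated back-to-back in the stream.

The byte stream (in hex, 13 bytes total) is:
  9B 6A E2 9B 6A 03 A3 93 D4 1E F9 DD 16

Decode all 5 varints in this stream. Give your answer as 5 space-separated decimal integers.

  byte[0]=0x9B cont=1 payload=0x1B=27: acc |= 27<<0 -> acc=27 shift=7
  byte[1]=0x6A cont=0 payload=0x6A=106: acc |= 106<<7 -> acc=13595 shift=14 [end]
Varint 1: bytes[0:2] = 9B 6A -> value 13595 (2 byte(s))
  byte[2]=0xE2 cont=1 payload=0x62=98: acc |= 98<<0 -> acc=98 shift=7
  byte[3]=0x9B cont=1 payload=0x1B=27: acc |= 27<<7 -> acc=3554 shift=14
  byte[4]=0x6A cont=0 payload=0x6A=106: acc |= 106<<14 -> acc=1740258 shift=21 [end]
Varint 2: bytes[2:5] = E2 9B 6A -> value 1740258 (3 byte(s))
  byte[5]=0x03 cont=0 payload=0x03=3: acc |= 3<<0 -> acc=3 shift=7 [end]
Varint 3: bytes[5:6] = 03 -> value 3 (1 byte(s))
  byte[6]=0xA3 cont=1 payload=0x23=35: acc |= 35<<0 -> acc=35 shift=7
  byte[7]=0x93 cont=1 payload=0x13=19: acc |= 19<<7 -> acc=2467 shift=14
  byte[8]=0xD4 cont=1 payload=0x54=84: acc |= 84<<14 -> acc=1378723 shift=21
  byte[9]=0x1E cont=0 payload=0x1E=30: acc |= 30<<21 -> acc=64293283 shift=28 [end]
Varint 4: bytes[6:10] = A3 93 D4 1E -> value 64293283 (4 byte(s))
  byte[10]=0xF9 cont=1 payload=0x79=121: acc |= 121<<0 -> acc=121 shift=7
  byte[11]=0xDD cont=1 payload=0x5D=93: acc |= 93<<7 -> acc=12025 shift=14
  byte[12]=0x16 cont=0 payload=0x16=22: acc |= 22<<14 -> acc=372473 shift=21 [end]
Varint 5: bytes[10:13] = F9 DD 16 -> value 372473 (3 byte(s))

Answer: 13595 1740258 3 64293283 372473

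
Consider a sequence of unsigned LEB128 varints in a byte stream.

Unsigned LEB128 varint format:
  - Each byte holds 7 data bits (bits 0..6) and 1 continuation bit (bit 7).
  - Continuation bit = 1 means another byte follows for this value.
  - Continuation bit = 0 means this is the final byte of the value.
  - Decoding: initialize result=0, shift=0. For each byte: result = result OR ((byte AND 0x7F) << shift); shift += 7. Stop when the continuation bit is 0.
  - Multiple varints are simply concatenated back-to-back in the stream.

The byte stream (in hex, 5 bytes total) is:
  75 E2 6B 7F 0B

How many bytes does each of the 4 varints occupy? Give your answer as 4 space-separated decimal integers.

Answer: 1 2 1 1

Derivation:
  byte[0]=0x75 cont=0 payload=0x75=117: acc |= 117<<0 -> acc=117 shift=7 [end]
Varint 1: bytes[0:1] = 75 -> value 117 (1 byte(s))
  byte[1]=0xE2 cont=1 payload=0x62=98: acc |= 98<<0 -> acc=98 shift=7
  byte[2]=0x6B cont=0 payload=0x6B=107: acc |= 107<<7 -> acc=13794 shift=14 [end]
Varint 2: bytes[1:3] = E2 6B -> value 13794 (2 byte(s))
  byte[3]=0x7F cont=0 payload=0x7F=127: acc |= 127<<0 -> acc=127 shift=7 [end]
Varint 3: bytes[3:4] = 7F -> value 127 (1 byte(s))
  byte[4]=0x0B cont=0 payload=0x0B=11: acc |= 11<<0 -> acc=11 shift=7 [end]
Varint 4: bytes[4:5] = 0B -> value 11 (1 byte(s))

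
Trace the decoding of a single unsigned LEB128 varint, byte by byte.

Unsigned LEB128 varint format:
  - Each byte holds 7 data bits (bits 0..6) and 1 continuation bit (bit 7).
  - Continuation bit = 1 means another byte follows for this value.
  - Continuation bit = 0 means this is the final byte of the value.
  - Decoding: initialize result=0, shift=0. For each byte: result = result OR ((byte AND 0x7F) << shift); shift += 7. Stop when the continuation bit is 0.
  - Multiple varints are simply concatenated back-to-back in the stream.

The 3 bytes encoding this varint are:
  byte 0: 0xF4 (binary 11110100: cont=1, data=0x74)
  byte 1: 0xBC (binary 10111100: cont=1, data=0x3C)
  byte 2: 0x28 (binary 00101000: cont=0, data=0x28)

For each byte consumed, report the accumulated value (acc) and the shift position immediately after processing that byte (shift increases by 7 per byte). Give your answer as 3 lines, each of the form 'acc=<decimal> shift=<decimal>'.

Answer: acc=116 shift=7
acc=7796 shift=14
acc=663156 shift=21

Derivation:
byte 0=0xF4: payload=0x74=116, contrib = 116<<0 = 116; acc -> 116, shift -> 7
byte 1=0xBC: payload=0x3C=60, contrib = 60<<7 = 7680; acc -> 7796, shift -> 14
byte 2=0x28: payload=0x28=40, contrib = 40<<14 = 655360; acc -> 663156, shift -> 21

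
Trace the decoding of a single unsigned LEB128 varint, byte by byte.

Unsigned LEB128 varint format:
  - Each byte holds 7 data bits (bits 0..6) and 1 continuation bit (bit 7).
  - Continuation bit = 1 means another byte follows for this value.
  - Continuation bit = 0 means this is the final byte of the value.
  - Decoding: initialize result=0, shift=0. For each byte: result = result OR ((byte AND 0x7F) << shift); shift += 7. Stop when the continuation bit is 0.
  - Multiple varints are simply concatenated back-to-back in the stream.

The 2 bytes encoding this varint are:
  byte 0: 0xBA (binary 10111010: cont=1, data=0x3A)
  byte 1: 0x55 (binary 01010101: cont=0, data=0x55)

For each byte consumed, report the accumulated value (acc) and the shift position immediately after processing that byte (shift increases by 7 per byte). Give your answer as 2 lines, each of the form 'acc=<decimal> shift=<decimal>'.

byte 0=0xBA: payload=0x3A=58, contrib = 58<<0 = 58; acc -> 58, shift -> 7
byte 1=0x55: payload=0x55=85, contrib = 85<<7 = 10880; acc -> 10938, shift -> 14

Answer: acc=58 shift=7
acc=10938 shift=14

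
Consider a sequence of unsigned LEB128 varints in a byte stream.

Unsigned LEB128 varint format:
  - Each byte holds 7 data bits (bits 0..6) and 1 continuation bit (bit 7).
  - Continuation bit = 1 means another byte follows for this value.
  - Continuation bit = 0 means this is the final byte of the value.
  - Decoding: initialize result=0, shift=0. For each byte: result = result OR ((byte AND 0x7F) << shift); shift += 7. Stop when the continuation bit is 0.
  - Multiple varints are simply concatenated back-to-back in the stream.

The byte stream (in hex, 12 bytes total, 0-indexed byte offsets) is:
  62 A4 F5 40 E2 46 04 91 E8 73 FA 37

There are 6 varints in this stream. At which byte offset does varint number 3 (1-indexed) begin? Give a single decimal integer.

  byte[0]=0x62 cont=0 payload=0x62=98: acc |= 98<<0 -> acc=98 shift=7 [end]
Varint 1: bytes[0:1] = 62 -> value 98 (1 byte(s))
  byte[1]=0xA4 cont=1 payload=0x24=36: acc |= 36<<0 -> acc=36 shift=7
  byte[2]=0xF5 cont=1 payload=0x75=117: acc |= 117<<7 -> acc=15012 shift=14
  byte[3]=0x40 cont=0 payload=0x40=64: acc |= 64<<14 -> acc=1063588 shift=21 [end]
Varint 2: bytes[1:4] = A4 F5 40 -> value 1063588 (3 byte(s))
  byte[4]=0xE2 cont=1 payload=0x62=98: acc |= 98<<0 -> acc=98 shift=7
  byte[5]=0x46 cont=0 payload=0x46=70: acc |= 70<<7 -> acc=9058 shift=14 [end]
Varint 3: bytes[4:6] = E2 46 -> value 9058 (2 byte(s))
  byte[6]=0x04 cont=0 payload=0x04=4: acc |= 4<<0 -> acc=4 shift=7 [end]
Varint 4: bytes[6:7] = 04 -> value 4 (1 byte(s))
  byte[7]=0x91 cont=1 payload=0x11=17: acc |= 17<<0 -> acc=17 shift=7
  byte[8]=0xE8 cont=1 payload=0x68=104: acc |= 104<<7 -> acc=13329 shift=14
  byte[9]=0x73 cont=0 payload=0x73=115: acc |= 115<<14 -> acc=1897489 shift=21 [end]
Varint 5: bytes[7:10] = 91 E8 73 -> value 1897489 (3 byte(s))
  byte[10]=0xFA cont=1 payload=0x7A=122: acc |= 122<<0 -> acc=122 shift=7
  byte[11]=0x37 cont=0 payload=0x37=55: acc |= 55<<7 -> acc=7162 shift=14 [end]
Varint 6: bytes[10:12] = FA 37 -> value 7162 (2 byte(s))

Answer: 4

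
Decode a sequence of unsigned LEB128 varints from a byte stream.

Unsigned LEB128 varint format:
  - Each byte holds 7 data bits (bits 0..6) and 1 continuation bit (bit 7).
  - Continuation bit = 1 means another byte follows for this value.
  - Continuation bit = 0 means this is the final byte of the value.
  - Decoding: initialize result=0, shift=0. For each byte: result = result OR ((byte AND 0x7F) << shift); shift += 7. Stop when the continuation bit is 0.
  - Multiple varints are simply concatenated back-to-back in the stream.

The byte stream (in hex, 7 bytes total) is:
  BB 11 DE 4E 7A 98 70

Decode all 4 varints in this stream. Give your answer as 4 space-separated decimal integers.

Answer: 2235 10078 122 14360

Derivation:
  byte[0]=0xBB cont=1 payload=0x3B=59: acc |= 59<<0 -> acc=59 shift=7
  byte[1]=0x11 cont=0 payload=0x11=17: acc |= 17<<7 -> acc=2235 shift=14 [end]
Varint 1: bytes[0:2] = BB 11 -> value 2235 (2 byte(s))
  byte[2]=0xDE cont=1 payload=0x5E=94: acc |= 94<<0 -> acc=94 shift=7
  byte[3]=0x4E cont=0 payload=0x4E=78: acc |= 78<<7 -> acc=10078 shift=14 [end]
Varint 2: bytes[2:4] = DE 4E -> value 10078 (2 byte(s))
  byte[4]=0x7A cont=0 payload=0x7A=122: acc |= 122<<0 -> acc=122 shift=7 [end]
Varint 3: bytes[4:5] = 7A -> value 122 (1 byte(s))
  byte[5]=0x98 cont=1 payload=0x18=24: acc |= 24<<0 -> acc=24 shift=7
  byte[6]=0x70 cont=0 payload=0x70=112: acc |= 112<<7 -> acc=14360 shift=14 [end]
Varint 4: bytes[5:7] = 98 70 -> value 14360 (2 byte(s))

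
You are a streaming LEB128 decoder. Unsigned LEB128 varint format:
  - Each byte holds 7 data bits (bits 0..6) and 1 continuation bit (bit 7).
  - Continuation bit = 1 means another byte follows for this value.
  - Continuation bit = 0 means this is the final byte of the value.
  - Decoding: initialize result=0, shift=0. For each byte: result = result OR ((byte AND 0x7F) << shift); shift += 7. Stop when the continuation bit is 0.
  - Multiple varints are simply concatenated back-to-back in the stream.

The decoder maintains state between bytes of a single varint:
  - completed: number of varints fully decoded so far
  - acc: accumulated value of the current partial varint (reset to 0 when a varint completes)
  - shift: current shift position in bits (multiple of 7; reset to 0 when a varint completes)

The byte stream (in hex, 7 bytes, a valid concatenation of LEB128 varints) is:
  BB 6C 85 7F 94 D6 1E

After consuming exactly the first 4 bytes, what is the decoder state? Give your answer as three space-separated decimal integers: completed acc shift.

Answer: 2 0 0

Derivation:
byte[0]=0xBB cont=1 payload=0x3B: acc |= 59<<0 -> completed=0 acc=59 shift=7
byte[1]=0x6C cont=0 payload=0x6C: varint #1 complete (value=13883); reset -> completed=1 acc=0 shift=0
byte[2]=0x85 cont=1 payload=0x05: acc |= 5<<0 -> completed=1 acc=5 shift=7
byte[3]=0x7F cont=0 payload=0x7F: varint #2 complete (value=16261); reset -> completed=2 acc=0 shift=0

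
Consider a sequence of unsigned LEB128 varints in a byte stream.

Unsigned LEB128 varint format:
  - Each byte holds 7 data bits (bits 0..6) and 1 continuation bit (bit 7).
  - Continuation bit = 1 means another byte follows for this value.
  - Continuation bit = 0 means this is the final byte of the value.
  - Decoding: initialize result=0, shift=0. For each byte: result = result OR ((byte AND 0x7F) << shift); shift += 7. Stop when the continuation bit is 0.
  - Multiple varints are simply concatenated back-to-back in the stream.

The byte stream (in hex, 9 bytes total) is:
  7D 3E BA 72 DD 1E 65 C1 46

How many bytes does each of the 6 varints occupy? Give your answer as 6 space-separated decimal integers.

  byte[0]=0x7D cont=0 payload=0x7D=125: acc |= 125<<0 -> acc=125 shift=7 [end]
Varint 1: bytes[0:1] = 7D -> value 125 (1 byte(s))
  byte[1]=0x3E cont=0 payload=0x3E=62: acc |= 62<<0 -> acc=62 shift=7 [end]
Varint 2: bytes[1:2] = 3E -> value 62 (1 byte(s))
  byte[2]=0xBA cont=1 payload=0x3A=58: acc |= 58<<0 -> acc=58 shift=7
  byte[3]=0x72 cont=0 payload=0x72=114: acc |= 114<<7 -> acc=14650 shift=14 [end]
Varint 3: bytes[2:4] = BA 72 -> value 14650 (2 byte(s))
  byte[4]=0xDD cont=1 payload=0x5D=93: acc |= 93<<0 -> acc=93 shift=7
  byte[5]=0x1E cont=0 payload=0x1E=30: acc |= 30<<7 -> acc=3933 shift=14 [end]
Varint 4: bytes[4:6] = DD 1E -> value 3933 (2 byte(s))
  byte[6]=0x65 cont=0 payload=0x65=101: acc |= 101<<0 -> acc=101 shift=7 [end]
Varint 5: bytes[6:7] = 65 -> value 101 (1 byte(s))
  byte[7]=0xC1 cont=1 payload=0x41=65: acc |= 65<<0 -> acc=65 shift=7
  byte[8]=0x46 cont=0 payload=0x46=70: acc |= 70<<7 -> acc=9025 shift=14 [end]
Varint 6: bytes[7:9] = C1 46 -> value 9025 (2 byte(s))

Answer: 1 1 2 2 1 2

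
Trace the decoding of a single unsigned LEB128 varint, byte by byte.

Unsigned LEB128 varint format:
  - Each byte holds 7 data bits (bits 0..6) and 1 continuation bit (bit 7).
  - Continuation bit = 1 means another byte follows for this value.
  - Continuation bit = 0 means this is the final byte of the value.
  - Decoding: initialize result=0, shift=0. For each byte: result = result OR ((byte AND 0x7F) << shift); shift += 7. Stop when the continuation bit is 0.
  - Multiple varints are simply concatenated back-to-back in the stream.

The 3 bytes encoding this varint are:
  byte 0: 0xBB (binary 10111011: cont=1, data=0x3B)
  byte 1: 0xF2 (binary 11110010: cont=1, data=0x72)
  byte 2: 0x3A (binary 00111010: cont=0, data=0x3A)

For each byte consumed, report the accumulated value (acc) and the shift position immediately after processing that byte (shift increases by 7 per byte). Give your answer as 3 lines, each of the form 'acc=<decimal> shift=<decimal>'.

Answer: acc=59 shift=7
acc=14651 shift=14
acc=964923 shift=21

Derivation:
byte 0=0xBB: payload=0x3B=59, contrib = 59<<0 = 59; acc -> 59, shift -> 7
byte 1=0xF2: payload=0x72=114, contrib = 114<<7 = 14592; acc -> 14651, shift -> 14
byte 2=0x3A: payload=0x3A=58, contrib = 58<<14 = 950272; acc -> 964923, shift -> 21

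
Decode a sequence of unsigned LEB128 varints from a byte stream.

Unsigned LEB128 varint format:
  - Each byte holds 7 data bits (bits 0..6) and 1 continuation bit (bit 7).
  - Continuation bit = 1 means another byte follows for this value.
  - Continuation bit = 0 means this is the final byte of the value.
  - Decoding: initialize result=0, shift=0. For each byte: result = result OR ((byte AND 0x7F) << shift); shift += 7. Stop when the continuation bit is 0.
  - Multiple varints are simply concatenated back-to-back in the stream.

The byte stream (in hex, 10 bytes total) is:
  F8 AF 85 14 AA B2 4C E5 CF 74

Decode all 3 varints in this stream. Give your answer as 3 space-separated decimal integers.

  byte[0]=0xF8 cont=1 payload=0x78=120: acc |= 120<<0 -> acc=120 shift=7
  byte[1]=0xAF cont=1 payload=0x2F=47: acc |= 47<<7 -> acc=6136 shift=14
  byte[2]=0x85 cont=1 payload=0x05=5: acc |= 5<<14 -> acc=88056 shift=21
  byte[3]=0x14 cont=0 payload=0x14=20: acc |= 20<<21 -> acc=42031096 shift=28 [end]
Varint 1: bytes[0:4] = F8 AF 85 14 -> value 42031096 (4 byte(s))
  byte[4]=0xAA cont=1 payload=0x2A=42: acc |= 42<<0 -> acc=42 shift=7
  byte[5]=0xB2 cont=1 payload=0x32=50: acc |= 50<<7 -> acc=6442 shift=14
  byte[6]=0x4C cont=0 payload=0x4C=76: acc |= 76<<14 -> acc=1251626 shift=21 [end]
Varint 2: bytes[4:7] = AA B2 4C -> value 1251626 (3 byte(s))
  byte[7]=0xE5 cont=1 payload=0x65=101: acc |= 101<<0 -> acc=101 shift=7
  byte[8]=0xCF cont=1 payload=0x4F=79: acc |= 79<<7 -> acc=10213 shift=14
  byte[9]=0x74 cont=0 payload=0x74=116: acc |= 116<<14 -> acc=1910757 shift=21 [end]
Varint 3: bytes[7:10] = E5 CF 74 -> value 1910757 (3 byte(s))

Answer: 42031096 1251626 1910757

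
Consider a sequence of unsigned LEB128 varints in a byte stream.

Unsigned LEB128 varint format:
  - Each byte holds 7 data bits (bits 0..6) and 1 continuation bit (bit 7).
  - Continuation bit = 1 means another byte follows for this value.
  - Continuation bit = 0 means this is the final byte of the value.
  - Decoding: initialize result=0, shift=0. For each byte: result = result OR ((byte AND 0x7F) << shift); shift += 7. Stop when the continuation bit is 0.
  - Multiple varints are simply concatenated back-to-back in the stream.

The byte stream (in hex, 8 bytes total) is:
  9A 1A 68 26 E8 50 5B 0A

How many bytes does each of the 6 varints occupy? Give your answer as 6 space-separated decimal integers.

  byte[0]=0x9A cont=1 payload=0x1A=26: acc |= 26<<0 -> acc=26 shift=7
  byte[1]=0x1A cont=0 payload=0x1A=26: acc |= 26<<7 -> acc=3354 shift=14 [end]
Varint 1: bytes[0:2] = 9A 1A -> value 3354 (2 byte(s))
  byte[2]=0x68 cont=0 payload=0x68=104: acc |= 104<<0 -> acc=104 shift=7 [end]
Varint 2: bytes[2:3] = 68 -> value 104 (1 byte(s))
  byte[3]=0x26 cont=0 payload=0x26=38: acc |= 38<<0 -> acc=38 shift=7 [end]
Varint 3: bytes[3:4] = 26 -> value 38 (1 byte(s))
  byte[4]=0xE8 cont=1 payload=0x68=104: acc |= 104<<0 -> acc=104 shift=7
  byte[5]=0x50 cont=0 payload=0x50=80: acc |= 80<<7 -> acc=10344 shift=14 [end]
Varint 4: bytes[4:6] = E8 50 -> value 10344 (2 byte(s))
  byte[6]=0x5B cont=0 payload=0x5B=91: acc |= 91<<0 -> acc=91 shift=7 [end]
Varint 5: bytes[6:7] = 5B -> value 91 (1 byte(s))
  byte[7]=0x0A cont=0 payload=0x0A=10: acc |= 10<<0 -> acc=10 shift=7 [end]
Varint 6: bytes[7:8] = 0A -> value 10 (1 byte(s))

Answer: 2 1 1 2 1 1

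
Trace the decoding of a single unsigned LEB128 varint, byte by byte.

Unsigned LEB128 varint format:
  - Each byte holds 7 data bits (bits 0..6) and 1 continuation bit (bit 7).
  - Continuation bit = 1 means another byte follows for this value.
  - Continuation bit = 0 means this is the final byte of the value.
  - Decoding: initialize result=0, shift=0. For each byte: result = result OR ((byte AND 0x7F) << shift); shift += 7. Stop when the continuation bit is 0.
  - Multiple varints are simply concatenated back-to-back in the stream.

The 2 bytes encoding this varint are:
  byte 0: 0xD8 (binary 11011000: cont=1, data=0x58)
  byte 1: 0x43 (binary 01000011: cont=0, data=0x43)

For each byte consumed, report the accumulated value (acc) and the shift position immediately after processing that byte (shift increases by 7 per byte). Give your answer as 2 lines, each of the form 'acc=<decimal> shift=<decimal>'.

Answer: acc=88 shift=7
acc=8664 shift=14

Derivation:
byte 0=0xD8: payload=0x58=88, contrib = 88<<0 = 88; acc -> 88, shift -> 7
byte 1=0x43: payload=0x43=67, contrib = 67<<7 = 8576; acc -> 8664, shift -> 14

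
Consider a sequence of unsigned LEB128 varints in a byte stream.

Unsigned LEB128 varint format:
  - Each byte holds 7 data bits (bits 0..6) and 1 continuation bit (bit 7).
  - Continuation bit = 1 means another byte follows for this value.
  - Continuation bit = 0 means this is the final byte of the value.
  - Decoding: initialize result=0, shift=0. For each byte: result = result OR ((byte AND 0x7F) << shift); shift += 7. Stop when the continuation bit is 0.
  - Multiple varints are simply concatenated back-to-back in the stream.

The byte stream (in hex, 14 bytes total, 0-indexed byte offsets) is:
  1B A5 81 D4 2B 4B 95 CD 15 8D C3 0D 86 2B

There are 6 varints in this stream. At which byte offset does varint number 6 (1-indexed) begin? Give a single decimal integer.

Answer: 12

Derivation:
  byte[0]=0x1B cont=0 payload=0x1B=27: acc |= 27<<0 -> acc=27 shift=7 [end]
Varint 1: bytes[0:1] = 1B -> value 27 (1 byte(s))
  byte[1]=0xA5 cont=1 payload=0x25=37: acc |= 37<<0 -> acc=37 shift=7
  byte[2]=0x81 cont=1 payload=0x01=1: acc |= 1<<7 -> acc=165 shift=14
  byte[3]=0xD4 cont=1 payload=0x54=84: acc |= 84<<14 -> acc=1376421 shift=21
  byte[4]=0x2B cont=0 payload=0x2B=43: acc |= 43<<21 -> acc=91553957 shift=28 [end]
Varint 2: bytes[1:5] = A5 81 D4 2B -> value 91553957 (4 byte(s))
  byte[5]=0x4B cont=0 payload=0x4B=75: acc |= 75<<0 -> acc=75 shift=7 [end]
Varint 3: bytes[5:6] = 4B -> value 75 (1 byte(s))
  byte[6]=0x95 cont=1 payload=0x15=21: acc |= 21<<0 -> acc=21 shift=7
  byte[7]=0xCD cont=1 payload=0x4D=77: acc |= 77<<7 -> acc=9877 shift=14
  byte[8]=0x15 cont=0 payload=0x15=21: acc |= 21<<14 -> acc=353941 shift=21 [end]
Varint 4: bytes[6:9] = 95 CD 15 -> value 353941 (3 byte(s))
  byte[9]=0x8D cont=1 payload=0x0D=13: acc |= 13<<0 -> acc=13 shift=7
  byte[10]=0xC3 cont=1 payload=0x43=67: acc |= 67<<7 -> acc=8589 shift=14
  byte[11]=0x0D cont=0 payload=0x0D=13: acc |= 13<<14 -> acc=221581 shift=21 [end]
Varint 5: bytes[9:12] = 8D C3 0D -> value 221581 (3 byte(s))
  byte[12]=0x86 cont=1 payload=0x06=6: acc |= 6<<0 -> acc=6 shift=7
  byte[13]=0x2B cont=0 payload=0x2B=43: acc |= 43<<7 -> acc=5510 shift=14 [end]
Varint 6: bytes[12:14] = 86 2B -> value 5510 (2 byte(s))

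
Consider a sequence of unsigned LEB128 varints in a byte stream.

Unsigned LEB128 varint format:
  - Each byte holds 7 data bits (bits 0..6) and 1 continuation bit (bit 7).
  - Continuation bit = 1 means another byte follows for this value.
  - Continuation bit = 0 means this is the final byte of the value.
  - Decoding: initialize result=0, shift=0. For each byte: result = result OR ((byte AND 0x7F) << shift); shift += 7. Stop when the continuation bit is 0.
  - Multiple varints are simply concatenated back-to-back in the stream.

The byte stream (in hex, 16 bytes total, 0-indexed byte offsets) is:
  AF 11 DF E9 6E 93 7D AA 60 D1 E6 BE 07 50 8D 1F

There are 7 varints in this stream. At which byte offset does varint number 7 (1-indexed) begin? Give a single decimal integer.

  byte[0]=0xAF cont=1 payload=0x2F=47: acc |= 47<<0 -> acc=47 shift=7
  byte[1]=0x11 cont=0 payload=0x11=17: acc |= 17<<7 -> acc=2223 shift=14 [end]
Varint 1: bytes[0:2] = AF 11 -> value 2223 (2 byte(s))
  byte[2]=0xDF cont=1 payload=0x5F=95: acc |= 95<<0 -> acc=95 shift=7
  byte[3]=0xE9 cont=1 payload=0x69=105: acc |= 105<<7 -> acc=13535 shift=14
  byte[4]=0x6E cont=0 payload=0x6E=110: acc |= 110<<14 -> acc=1815775 shift=21 [end]
Varint 2: bytes[2:5] = DF E9 6E -> value 1815775 (3 byte(s))
  byte[5]=0x93 cont=1 payload=0x13=19: acc |= 19<<0 -> acc=19 shift=7
  byte[6]=0x7D cont=0 payload=0x7D=125: acc |= 125<<7 -> acc=16019 shift=14 [end]
Varint 3: bytes[5:7] = 93 7D -> value 16019 (2 byte(s))
  byte[7]=0xAA cont=1 payload=0x2A=42: acc |= 42<<0 -> acc=42 shift=7
  byte[8]=0x60 cont=0 payload=0x60=96: acc |= 96<<7 -> acc=12330 shift=14 [end]
Varint 4: bytes[7:9] = AA 60 -> value 12330 (2 byte(s))
  byte[9]=0xD1 cont=1 payload=0x51=81: acc |= 81<<0 -> acc=81 shift=7
  byte[10]=0xE6 cont=1 payload=0x66=102: acc |= 102<<7 -> acc=13137 shift=14
  byte[11]=0xBE cont=1 payload=0x3E=62: acc |= 62<<14 -> acc=1028945 shift=21
  byte[12]=0x07 cont=0 payload=0x07=7: acc |= 7<<21 -> acc=15709009 shift=28 [end]
Varint 5: bytes[9:13] = D1 E6 BE 07 -> value 15709009 (4 byte(s))
  byte[13]=0x50 cont=0 payload=0x50=80: acc |= 80<<0 -> acc=80 shift=7 [end]
Varint 6: bytes[13:14] = 50 -> value 80 (1 byte(s))
  byte[14]=0x8D cont=1 payload=0x0D=13: acc |= 13<<0 -> acc=13 shift=7
  byte[15]=0x1F cont=0 payload=0x1F=31: acc |= 31<<7 -> acc=3981 shift=14 [end]
Varint 7: bytes[14:16] = 8D 1F -> value 3981 (2 byte(s))

Answer: 14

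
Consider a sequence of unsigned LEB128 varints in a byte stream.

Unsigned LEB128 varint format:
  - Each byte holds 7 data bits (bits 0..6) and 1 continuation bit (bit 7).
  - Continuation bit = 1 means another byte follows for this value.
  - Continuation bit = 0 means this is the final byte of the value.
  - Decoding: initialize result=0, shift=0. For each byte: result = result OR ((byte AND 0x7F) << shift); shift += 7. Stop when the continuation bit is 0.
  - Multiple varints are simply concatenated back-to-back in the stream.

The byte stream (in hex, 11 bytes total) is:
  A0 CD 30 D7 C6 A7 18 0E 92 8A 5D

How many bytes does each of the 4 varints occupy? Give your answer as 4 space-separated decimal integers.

Answer: 3 4 1 3

Derivation:
  byte[0]=0xA0 cont=1 payload=0x20=32: acc |= 32<<0 -> acc=32 shift=7
  byte[1]=0xCD cont=1 payload=0x4D=77: acc |= 77<<7 -> acc=9888 shift=14
  byte[2]=0x30 cont=0 payload=0x30=48: acc |= 48<<14 -> acc=796320 shift=21 [end]
Varint 1: bytes[0:3] = A0 CD 30 -> value 796320 (3 byte(s))
  byte[3]=0xD7 cont=1 payload=0x57=87: acc |= 87<<0 -> acc=87 shift=7
  byte[4]=0xC6 cont=1 payload=0x46=70: acc |= 70<<7 -> acc=9047 shift=14
  byte[5]=0xA7 cont=1 payload=0x27=39: acc |= 39<<14 -> acc=648023 shift=21
  byte[6]=0x18 cont=0 payload=0x18=24: acc |= 24<<21 -> acc=50979671 shift=28 [end]
Varint 2: bytes[3:7] = D7 C6 A7 18 -> value 50979671 (4 byte(s))
  byte[7]=0x0E cont=0 payload=0x0E=14: acc |= 14<<0 -> acc=14 shift=7 [end]
Varint 3: bytes[7:8] = 0E -> value 14 (1 byte(s))
  byte[8]=0x92 cont=1 payload=0x12=18: acc |= 18<<0 -> acc=18 shift=7
  byte[9]=0x8A cont=1 payload=0x0A=10: acc |= 10<<7 -> acc=1298 shift=14
  byte[10]=0x5D cont=0 payload=0x5D=93: acc |= 93<<14 -> acc=1525010 shift=21 [end]
Varint 4: bytes[8:11] = 92 8A 5D -> value 1525010 (3 byte(s))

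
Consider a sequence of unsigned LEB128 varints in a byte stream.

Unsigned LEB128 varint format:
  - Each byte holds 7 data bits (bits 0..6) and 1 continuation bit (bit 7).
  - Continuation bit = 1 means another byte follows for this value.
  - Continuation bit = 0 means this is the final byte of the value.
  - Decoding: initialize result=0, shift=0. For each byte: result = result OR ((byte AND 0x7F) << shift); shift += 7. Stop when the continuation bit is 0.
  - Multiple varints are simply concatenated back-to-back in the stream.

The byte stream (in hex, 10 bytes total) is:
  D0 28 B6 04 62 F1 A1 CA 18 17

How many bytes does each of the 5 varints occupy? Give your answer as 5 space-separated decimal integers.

  byte[0]=0xD0 cont=1 payload=0x50=80: acc |= 80<<0 -> acc=80 shift=7
  byte[1]=0x28 cont=0 payload=0x28=40: acc |= 40<<7 -> acc=5200 shift=14 [end]
Varint 1: bytes[0:2] = D0 28 -> value 5200 (2 byte(s))
  byte[2]=0xB6 cont=1 payload=0x36=54: acc |= 54<<0 -> acc=54 shift=7
  byte[3]=0x04 cont=0 payload=0x04=4: acc |= 4<<7 -> acc=566 shift=14 [end]
Varint 2: bytes[2:4] = B6 04 -> value 566 (2 byte(s))
  byte[4]=0x62 cont=0 payload=0x62=98: acc |= 98<<0 -> acc=98 shift=7 [end]
Varint 3: bytes[4:5] = 62 -> value 98 (1 byte(s))
  byte[5]=0xF1 cont=1 payload=0x71=113: acc |= 113<<0 -> acc=113 shift=7
  byte[6]=0xA1 cont=1 payload=0x21=33: acc |= 33<<7 -> acc=4337 shift=14
  byte[7]=0xCA cont=1 payload=0x4A=74: acc |= 74<<14 -> acc=1216753 shift=21
  byte[8]=0x18 cont=0 payload=0x18=24: acc |= 24<<21 -> acc=51548401 shift=28 [end]
Varint 4: bytes[5:9] = F1 A1 CA 18 -> value 51548401 (4 byte(s))
  byte[9]=0x17 cont=0 payload=0x17=23: acc |= 23<<0 -> acc=23 shift=7 [end]
Varint 5: bytes[9:10] = 17 -> value 23 (1 byte(s))

Answer: 2 2 1 4 1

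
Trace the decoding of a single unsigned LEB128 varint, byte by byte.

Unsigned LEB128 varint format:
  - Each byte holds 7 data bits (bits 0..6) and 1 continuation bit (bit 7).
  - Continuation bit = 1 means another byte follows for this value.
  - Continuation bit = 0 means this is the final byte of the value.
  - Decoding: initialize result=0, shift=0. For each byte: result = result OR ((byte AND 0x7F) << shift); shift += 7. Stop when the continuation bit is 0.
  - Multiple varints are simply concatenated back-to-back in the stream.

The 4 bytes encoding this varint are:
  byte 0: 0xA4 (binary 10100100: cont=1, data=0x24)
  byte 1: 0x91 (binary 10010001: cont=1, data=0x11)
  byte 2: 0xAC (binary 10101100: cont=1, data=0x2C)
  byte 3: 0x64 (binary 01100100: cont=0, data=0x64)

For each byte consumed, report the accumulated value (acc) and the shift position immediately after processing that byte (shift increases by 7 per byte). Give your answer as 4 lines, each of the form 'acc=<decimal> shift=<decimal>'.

byte 0=0xA4: payload=0x24=36, contrib = 36<<0 = 36; acc -> 36, shift -> 7
byte 1=0x91: payload=0x11=17, contrib = 17<<7 = 2176; acc -> 2212, shift -> 14
byte 2=0xAC: payload=0x2C=44, contrib = 44<<14 = 720896; acc -> 723108, shift -> 21
byte 3=0x64: payload=0x64=100, contrib = 100<<21 = 209715200; acc -> 210438308, shift -> 28

Answer: acc=36 shift=7
acc=2212 shift=14
acc=723108 shift=21
acc=210438308 shift=28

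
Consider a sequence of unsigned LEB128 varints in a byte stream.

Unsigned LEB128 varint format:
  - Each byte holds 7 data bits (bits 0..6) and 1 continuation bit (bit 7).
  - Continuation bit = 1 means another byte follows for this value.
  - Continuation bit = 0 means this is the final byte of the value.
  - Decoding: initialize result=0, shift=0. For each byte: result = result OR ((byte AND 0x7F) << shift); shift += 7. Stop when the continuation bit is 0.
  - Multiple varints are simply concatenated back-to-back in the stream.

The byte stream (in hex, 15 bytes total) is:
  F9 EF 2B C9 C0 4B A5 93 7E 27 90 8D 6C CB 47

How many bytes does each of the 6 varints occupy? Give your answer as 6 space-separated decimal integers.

  byte[0]=0xF9 cont=1 payload=0x79=121: acc |= 121<<0 -> acc=121 shift=7
  byte[1]=0xEF cont=1 payload=0x6F=111: acc |= 111<<7 -> acc=14329 shift=14
  byte[2]=0x2B cont=0 payload=0x2B=43: acc |= 43<<14 -> acc=718841 shift=21 [end]
Varint 1: bytes[0:3] = F9 EF 2B -> value 718841 (3 byte(s))
  byte[3]=0xC9 cont=1 payload=0x49=73: acc |= 73<<0 -> acc=73 shift=7
  byte[4]=0xC0 cont=1 payload=0x40=64: acc |= 64<<7 -> acc=8265 shift=14
  byte[5]=0x4B cont=0 payload=0x4B=75: acc |= 75<<14 -> acc=1237065 shift=21 [end]
Varint 2: bytes[3:6] = C9 C0 4B -> value 1237065 (3 byte(s))
  byte[6]=0xA5 cont=1 payload=0x25=37: acc |= 37<<0 -> acc=37 shift=7
  byte[7]=0x93 cont=1 payload=0x13=19: acc |= 19<<7 -> acc=2469 shift=14
  byte[8]=0x7E cont=0 payload=0x7E=126: acc |= 126<<14 -> acc=2066853 shift=21 [end]
Varint 3: bytes[6:9] = A5 93 7E -> value 2066853 (3 byte(s))
  byte[9]=0x27 cont=0 payload=0x27=39: acc |= 39<<0 -> acc=39 shift=7 [end]
Varint 4: bytes[9:10] = 27 -> value 39 (1 byte(s))
  byte[10]=0x90 cont=1 payload=0x10=16: acc |= 16<<0 -> acc=16 shift=7
  byte[11]=0x8D cont=1 payload=0x0D=13: acc |= 13<<7 -> acc=1680 shift=14
  byte[12]=0x6C cont=0 payload=0x6C=108: acc |= 108<<14 -> acc=1771152 shift=21 [end]
Varint 5: bytes[10:13] = 90 8D 6C -> value 1771152 (3 byte(s))
  byte[13]=0xCB cont=1 payload=0x4B=75: acc |= 75<<0 -> acc=75 shift=7
  byte[14]=0x47 cont=0 payload=0x47=71: acc |= 71<<7 -> acc=9163 shift=14 [end]
Varint 6: bytes[13:15] = CB 47 -> value 9163 (2 byte(s))

Answer: 3 3 3 1 3 2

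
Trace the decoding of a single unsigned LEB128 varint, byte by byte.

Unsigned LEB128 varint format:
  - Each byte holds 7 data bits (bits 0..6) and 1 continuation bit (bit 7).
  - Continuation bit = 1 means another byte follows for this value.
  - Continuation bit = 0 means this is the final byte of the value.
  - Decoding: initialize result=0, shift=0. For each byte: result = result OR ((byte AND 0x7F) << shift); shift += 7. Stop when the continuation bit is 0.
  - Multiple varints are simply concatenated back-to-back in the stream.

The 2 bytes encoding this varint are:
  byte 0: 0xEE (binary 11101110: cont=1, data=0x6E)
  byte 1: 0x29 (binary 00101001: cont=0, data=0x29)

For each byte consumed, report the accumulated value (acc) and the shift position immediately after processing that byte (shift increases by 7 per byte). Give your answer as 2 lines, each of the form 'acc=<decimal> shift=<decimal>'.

byte 0=0xEE: payload=0x6E=110, contrib = 110<<0 = 110; acc -> 110, shift -> 7
byte 1=0x29: payload=0x29=41, contrib = 41<<7 = 5248; acc -> 5358, shift -> 14

Answer: acc=110 shift=7
acc=5358 shift=14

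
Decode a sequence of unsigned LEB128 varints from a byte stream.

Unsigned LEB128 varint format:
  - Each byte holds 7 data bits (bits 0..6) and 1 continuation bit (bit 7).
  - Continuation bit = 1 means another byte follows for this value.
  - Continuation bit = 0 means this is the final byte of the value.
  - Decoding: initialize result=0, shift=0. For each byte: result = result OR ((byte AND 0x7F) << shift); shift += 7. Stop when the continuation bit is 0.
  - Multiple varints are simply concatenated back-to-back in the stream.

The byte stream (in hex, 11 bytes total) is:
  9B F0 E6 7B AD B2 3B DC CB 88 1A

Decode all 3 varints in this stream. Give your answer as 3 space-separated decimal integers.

Answer: 259635227 973101 54666716

Derivation:
  byte[0]=0x9B cont=1 payload=0x1B=27: acc |= 27<<0 -> acc=27 shift=7
  byte[1]=0xF0 cont=1 payload=0x70=112: acc |= 112<<7 -> acc=14363 shift=14
  byte[2]=0xE6 cont=1 payload=0x66=102: acc |= 102<<14 -> acc=1685531 shift=21
  byte[3]=0x7B cont=0 payload=0x7B=123: acc |= 123<<21 -> acc=259635227 shift=28 [end]
Varint 1: bytes[0:4] = 9B F0 E6 7B -> value 259635227 (4 byte(s))
  byte[4]=0xAD cont=1 payload=0x2D=45: acc |= 45<<0 -> acc=45 shift=7
  byte[5]=0xB2 cont=1 payload=0x32=50: acc |= 50<<7 -> acc=6445 shift=14
  byte[6]=0x3B cont=0 payload=0x3B=59: acc |= 59<<14 -> acc=973101 shift=21 [end]
Varint 2: bytes[4:7] = AD B2 3B -> value 973101 (3 byte(s))
  byte[7]=0xDC cont=1 payload=0x5C=92: acc |= 92<<0 -> acc=92 shift=7
  byte[8]=0xCB cont=1 payload=0x4B=75: acc |= 75<<7 -> acc=9692 shift=14
  byte[9]=0x88 cont=1 payload=0x08=8: acc |= 8<<14 -> acc=140764 shift=21
  byte[10]=0x1A cont=0 payload=0x1A=26: acc |= 26<<21 -> acc=54666716 shift=28 [end]
Varint 3: bytes[7:11] = DC CB 88 1A -> value 54666716 (4 byte(s))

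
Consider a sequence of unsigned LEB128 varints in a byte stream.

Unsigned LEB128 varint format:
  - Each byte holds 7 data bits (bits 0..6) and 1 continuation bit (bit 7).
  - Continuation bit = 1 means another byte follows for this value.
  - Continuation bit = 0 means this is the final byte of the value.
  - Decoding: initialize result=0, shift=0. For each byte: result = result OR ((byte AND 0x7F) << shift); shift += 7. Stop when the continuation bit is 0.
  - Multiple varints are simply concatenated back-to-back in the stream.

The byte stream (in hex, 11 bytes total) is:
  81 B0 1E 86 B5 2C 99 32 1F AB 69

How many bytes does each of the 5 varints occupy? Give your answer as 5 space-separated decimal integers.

  byte[0]=0x81 cont=1 payload=0x01=1: acc |= 1<<0 -> acc=1 shift=7
  byte[1]=0xB0 cont=1 payload=0x30=48: acc |= 48<<7 -> acc=6145 shift=14
  byte[2]=0x1E cont=0 payload=0x1E=30: acc |= 30<<14 -> acc=497665 shift=21 [end]
Varint 1: bytes[0:3] = 81 B0 1E -> value 497665 (3 byte(s))
  byte[3]=0x86 cont=1 payload=0x06=6: acc |= 6<<0 -> acc=6 shift=7
  byte[4]=0xB5 cont=1 payload=0x35=53: acc |= 53<<7 -> acc=6790 shift=14
  byte[5]=0x2C cont=0 payload=0x2C=44: acc |= 44<<14 -> acc=727686 shift=21 [end]
Varint 2: bytes[3:6] = 86 B5 2C -> value 727686 (3 byte(s))
  byte[6]=0x99 cont=1 payload=0x19=25: acc |= 25<<0 -> acc=25 shift=7
  byte[7]=0x32 cont=0 payload=0x32=50: acc |= 50<<7 -> acc=6425 shift=14 [end]
Varint 3: bytes[6:8] = 99 32 -> value 6425 (2 byte(s))
  byte[8]=0x1F cont=0 payload=0x1F=31: acc |= 31<<0 -> acc=31 shift=7 [end]
Varint 4: bytes[8:9] = 1F -> value 31 (1 byte(s))
  byte[9]=0xAB cont=1 payload=0x2B=43: acc |= 43<<0 -> acc=43 shift=7
  byte[10]=0x69 cont=0 payload=0x69=105: acc |= 105<<7 -> acc=13483 shift=14 [end]
Varint 5: bytes[9:11] = AB 69 -> value 13483 (2 byte(s))

Answer: 3 3 2 1 2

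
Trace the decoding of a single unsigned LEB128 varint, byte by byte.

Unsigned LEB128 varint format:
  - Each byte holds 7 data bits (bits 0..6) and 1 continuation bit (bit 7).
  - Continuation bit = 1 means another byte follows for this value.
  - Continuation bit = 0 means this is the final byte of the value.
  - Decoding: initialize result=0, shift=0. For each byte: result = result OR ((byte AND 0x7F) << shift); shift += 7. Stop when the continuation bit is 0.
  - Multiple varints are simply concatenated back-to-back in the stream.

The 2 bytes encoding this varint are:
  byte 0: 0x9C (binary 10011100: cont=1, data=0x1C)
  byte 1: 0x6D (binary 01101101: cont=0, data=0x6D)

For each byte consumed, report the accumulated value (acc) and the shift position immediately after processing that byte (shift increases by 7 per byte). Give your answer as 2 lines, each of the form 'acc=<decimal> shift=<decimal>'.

byte 0=0x9C: payload=0x1C=28, contrib = 28<<0 = 28; acc -> 28, shift -> 7
byte 1=0x6D: payload=0x6D=109, contrib = 109<<7 = 13952; acc -> 13980, shift -> 14

Answer: acc=28 shift=7
acc=13980 shift=14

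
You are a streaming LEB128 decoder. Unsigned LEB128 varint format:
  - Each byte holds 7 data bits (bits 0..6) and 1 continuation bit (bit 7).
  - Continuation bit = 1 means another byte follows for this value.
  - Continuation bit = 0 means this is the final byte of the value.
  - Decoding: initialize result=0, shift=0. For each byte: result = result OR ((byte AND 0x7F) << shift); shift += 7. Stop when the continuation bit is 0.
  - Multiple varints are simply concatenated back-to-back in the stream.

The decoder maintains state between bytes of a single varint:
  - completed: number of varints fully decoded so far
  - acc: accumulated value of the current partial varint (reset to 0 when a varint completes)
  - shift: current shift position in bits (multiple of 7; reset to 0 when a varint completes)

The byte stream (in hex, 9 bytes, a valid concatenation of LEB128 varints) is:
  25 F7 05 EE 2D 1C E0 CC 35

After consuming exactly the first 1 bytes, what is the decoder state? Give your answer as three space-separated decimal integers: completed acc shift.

Answer: 1 0 0

Derivation:
byte[0]=0x25 cont=0 payload=0x25: varint #1 complete (value=37); reset -> completed=1 acc=0 shift=0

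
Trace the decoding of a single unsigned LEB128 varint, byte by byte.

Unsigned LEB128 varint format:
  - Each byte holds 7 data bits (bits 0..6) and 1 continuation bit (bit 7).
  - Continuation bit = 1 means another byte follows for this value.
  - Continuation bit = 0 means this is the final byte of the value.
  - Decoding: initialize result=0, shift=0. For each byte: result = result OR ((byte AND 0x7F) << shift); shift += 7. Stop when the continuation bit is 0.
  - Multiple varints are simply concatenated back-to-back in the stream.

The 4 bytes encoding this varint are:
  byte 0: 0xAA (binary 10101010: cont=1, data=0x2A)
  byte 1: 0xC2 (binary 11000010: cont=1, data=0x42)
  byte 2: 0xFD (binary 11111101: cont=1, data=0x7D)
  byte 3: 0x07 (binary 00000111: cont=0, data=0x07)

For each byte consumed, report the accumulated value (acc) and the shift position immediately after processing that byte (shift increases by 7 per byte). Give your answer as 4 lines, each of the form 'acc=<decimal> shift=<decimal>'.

byte 0=0xAA: payload=0x2A=42, contrib = 42<<0 = 42; acc -> 42, shift -> 7
byte 1=0xC2: payload=0x42=66, contrib = 66<<7 = 8448; acc -> 8490, shift -> 14
byte 2=0xFD: payload=0x7D=125, contrib = 125<<14 = 2048000; acc -> 2056490, shift -> 21
byte 3=0x07: payload=0x07=7, contrib = 7<<21 = 14680064; acc -> 16736554, shift -> 28

Answer: acc=42 shift=7
acc=8490 shift=14
acc=2056490 shift=21
acc=16736554 shift=28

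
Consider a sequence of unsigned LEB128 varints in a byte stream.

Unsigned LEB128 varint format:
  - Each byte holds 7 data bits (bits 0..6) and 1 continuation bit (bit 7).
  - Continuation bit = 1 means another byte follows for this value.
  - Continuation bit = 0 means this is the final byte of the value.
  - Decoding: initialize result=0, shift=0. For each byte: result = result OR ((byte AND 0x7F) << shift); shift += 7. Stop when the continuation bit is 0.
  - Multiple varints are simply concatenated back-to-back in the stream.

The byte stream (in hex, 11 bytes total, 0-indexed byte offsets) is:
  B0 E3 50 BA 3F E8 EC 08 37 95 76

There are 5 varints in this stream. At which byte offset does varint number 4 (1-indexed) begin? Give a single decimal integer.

Answer: 8

Derivation:
  byte[0]=0xB0 cont=1 payload=0x30=48: acc |= 48<<0 -> acc=48 shift=7
  byte[1]=0xE3 cont=1 payload=0x63=99: acc |= 99<<7 -> acc=12720 shift=14
  byte[2]=0x50 cont=0 payload=0x50=80: acc |= 80<<14 -> acc=1323440 shift=21 [end]
Varint 1: bytes[0:3] = B0 E3 50 -> value 1323440 (3 byte(s))
  byte[3]=0xBA cont=1 payload=0x3A=58: acc |= 58<<0 -> acc=58 shift=7
  byte[4]=0x3F cont=0 payload=0x3F=63: acc |= 63<<7 -> acc=8122 shift=14 [end]
Varint 2: bytes[3:5] = BA 3F -> value 8122 (2 byte(s))
  byte[5]=0xE8 cont=1 payload=0x68=104: acc |= 104<<0 -> acc=104 shift=7
  byte[6]=0xEC cont=1 payload=0x6C=108: acc |= 108<<7 -> acc=13928 shift=14
  byte[7]=0x08 cont=0 payload=0x08=8: acc |= 8<<14 -> acc=145000 shift=21 [end]
Varint 3: bytes[5:8] = E8 EC 08 -> value 145000 (3 byte(s))
  byte[8]=0x37 cont=0 payload=0x37=55: acc |= 55<<0 -> acc=55 shift=7 [end]
Varint 4: bytes[8:9] = 37 -> value 55 (1 byte(s))
  byte[9]=0x95 cont=1 payload=0x15=21: acc |= 21<<0 -> acc=21 shift=7
  byte[10]=0x76 cont=0 payload=0x76=118: acc |= 118<<7 -> acc=15125 shift=14 [end]
Varint 5: bytes[9:11] = 95 76 -> value 15125 (2 byte(s))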